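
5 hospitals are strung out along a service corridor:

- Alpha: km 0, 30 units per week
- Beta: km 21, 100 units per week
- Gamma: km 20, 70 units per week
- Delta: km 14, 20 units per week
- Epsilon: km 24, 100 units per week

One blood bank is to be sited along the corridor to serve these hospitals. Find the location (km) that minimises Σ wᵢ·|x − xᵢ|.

For a sum of weighted absolute distances on a line, the optimum is the weighted median (not the mean). Total weight W = 320; half-weight = 160.
Sort by position and accumulate weight:
  km 0 (Alpha, w=30) → cum 30
  km 14 (Delta, w=20) → cum 50
  km 20 (Gamma, w=70) → cum 120
  km 21 (Beta, w=100) → cum 220  ≥ 160 → median here
  km 24 (Epsilon, w=100) → cum 320
Optimal location: km 21.

x = 21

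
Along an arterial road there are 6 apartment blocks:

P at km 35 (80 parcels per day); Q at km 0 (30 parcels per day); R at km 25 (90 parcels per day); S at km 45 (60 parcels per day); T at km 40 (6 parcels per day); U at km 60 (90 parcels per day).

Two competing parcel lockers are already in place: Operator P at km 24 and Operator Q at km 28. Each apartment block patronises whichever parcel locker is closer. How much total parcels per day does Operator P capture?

The indifferent point is the midpoint (24+28)/2 = 26; apartment blocks left of it (closer to Operator P at 24) go to Operator P, those right go to Operator Q.
  Q at 0 (w=30) → Operator P
  R at 25 (w=90) → Operator P
  P at 35 (w=80) → Operator Q
  T at 40 (w=6) → Operator Q
  S at 45 (w=60) → Operator Q
  U at 60 (w=90) → Operator Q
Operator P captures 120; Operator Q captures 236.

120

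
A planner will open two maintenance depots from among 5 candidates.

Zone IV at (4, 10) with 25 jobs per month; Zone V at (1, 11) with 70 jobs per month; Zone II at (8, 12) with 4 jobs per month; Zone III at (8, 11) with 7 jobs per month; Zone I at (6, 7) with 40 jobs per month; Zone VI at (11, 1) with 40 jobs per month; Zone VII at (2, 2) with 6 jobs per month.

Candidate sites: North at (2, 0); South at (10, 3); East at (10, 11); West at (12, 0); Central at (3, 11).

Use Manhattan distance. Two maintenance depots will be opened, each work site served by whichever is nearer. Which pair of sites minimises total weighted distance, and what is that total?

{West, Central}, total 669

Evaluate every pair (each demand assigned to the nearer of the two):
  {West, Central}: total = 669
  {South, Central}: total = 703
  {North, Central}: total = 941
  {East, Central}: total = 996
  {East, West}: total = 1303
  {South, East}: total = 1325
  {North, East}: total = 1563
  {North, South}: total = 1706
  {North, West}: total = 1841
  {South, West}: total = 2083
Best pair: {West, Central} with total 669.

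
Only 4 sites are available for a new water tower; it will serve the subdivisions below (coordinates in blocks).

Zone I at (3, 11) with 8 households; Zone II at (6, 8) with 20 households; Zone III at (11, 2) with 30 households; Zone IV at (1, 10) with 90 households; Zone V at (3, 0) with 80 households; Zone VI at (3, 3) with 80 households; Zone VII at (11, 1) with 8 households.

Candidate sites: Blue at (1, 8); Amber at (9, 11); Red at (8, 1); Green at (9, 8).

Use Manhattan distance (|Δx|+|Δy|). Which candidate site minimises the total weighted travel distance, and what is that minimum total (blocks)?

Total weighted distance at each candidate:
  Blue (1, 8): total = 2296
  Amber (9, 11): total = 3884
  Red (8, 1): total = 2924
  Green (9, 8): total = 3344
Minimum is at Blue with total 2296 blocks.

Blue, total 2296 blocks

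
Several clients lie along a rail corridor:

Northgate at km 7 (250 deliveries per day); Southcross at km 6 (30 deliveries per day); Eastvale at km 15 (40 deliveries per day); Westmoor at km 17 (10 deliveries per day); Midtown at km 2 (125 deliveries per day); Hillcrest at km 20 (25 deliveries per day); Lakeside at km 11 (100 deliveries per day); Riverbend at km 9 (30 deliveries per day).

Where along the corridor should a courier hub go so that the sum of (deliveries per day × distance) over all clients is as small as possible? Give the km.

x = 7

For a sum of weighted absolute distances on a line, the optimum is the weighted median (not the mean). Total weight W = 610; half-weight = 305.
Sort by position and accumulate weight:
  km 2 (Midtown, w=125) → cum 125
  km 6 (Southcross, w=30) → cum 155
  km 7 (Northgate, w=250) → cum 405  ≥ 305 → median here
  km 9 (Riverbend, w=30) → cum 435
  km 11 (Lakeside, w=100) → cum 535
  km 15 (Eastvale, w=40) → cum 575
  km 17 (Westmoor, w=10) → cum 585
  km 20 (Hillcrest, w=25) → cum 610
Optimal location: km 7.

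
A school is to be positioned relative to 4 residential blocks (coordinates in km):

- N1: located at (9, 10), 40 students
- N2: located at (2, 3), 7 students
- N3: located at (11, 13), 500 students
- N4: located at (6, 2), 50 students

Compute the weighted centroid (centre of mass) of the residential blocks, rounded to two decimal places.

The minimiser of Σwᵢ‖p−pᵢ‖² is the weighted centroid p* = (Σwᵢpᵢ)/(Σwᵢ).
Σwᵢ = 597.
Σwᵢxᵢ = 40·9 + 7·2 + 500·11 + 50·6 = 6174.
Σwᵢyᵢ = 40·10 + 7·3 + 500·13 + 50·2 = 7021.
x* = 6174/597 = 10.34, y* = 7021/597 = 11.76.

(10.34, 11.76)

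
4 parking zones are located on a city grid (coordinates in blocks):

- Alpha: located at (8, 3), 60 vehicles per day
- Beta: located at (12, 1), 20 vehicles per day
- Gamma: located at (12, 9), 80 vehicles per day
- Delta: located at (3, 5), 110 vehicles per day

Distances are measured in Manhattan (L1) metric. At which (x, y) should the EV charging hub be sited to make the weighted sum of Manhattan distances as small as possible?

(8, 5)

Manhattan distance separates: Σwᵢ(|x−xᵢ|+|y−yᵢ|) = Σwᵢ|x−xᵢ| + Σwᵢ|y−yᵢ|, so x and y are optimised independently as 1-D weighted medians.
Total weight W = 270; half = 135.
x-coordinate, sorted with cumulative weight:
  x=3 (Delta, w=110) cum 110
  x=8 (Alpha, w=60) cum 170  ← median
  x=12 (Beta, w=20) cum 190
  x=12 (Gamma, w=80) cum 270
⇒ x* = 8
y-coordinate, sorted with cumulative weight:
  y=1 (Beta, w=20) cum 20
  y=3 (Alpha, w=60) cum 80
  y=5 (Delta, w=110) cum 190  ← median
  y=9 (Gamma, w=80) cum 270
⇒ y* = 5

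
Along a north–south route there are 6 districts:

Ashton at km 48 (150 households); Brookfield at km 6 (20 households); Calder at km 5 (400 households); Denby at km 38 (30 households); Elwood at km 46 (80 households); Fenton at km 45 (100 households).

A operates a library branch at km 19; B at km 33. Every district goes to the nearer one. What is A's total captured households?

420

The indifferent point is the midpoint (19+33)/2 = 26; districts left of it (closer to A at 19) go to A, those right go to B.
  Calder at 5 (w=400) → A
  Brookfield at 6 (w=20) → A
  Denby at 38 (w=30) → B
  Fenton at 45 (w=100) → B
  Elwood at 46 (w=80) → B
  Ashton at 48 (w=150) → B
A captures 420; B captures 360.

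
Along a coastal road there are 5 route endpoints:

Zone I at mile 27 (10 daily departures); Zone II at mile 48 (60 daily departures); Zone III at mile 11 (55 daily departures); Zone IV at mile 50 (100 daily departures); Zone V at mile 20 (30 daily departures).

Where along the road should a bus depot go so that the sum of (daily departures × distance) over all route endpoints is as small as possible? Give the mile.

x = 48

For a sum of weighted absolute distances on a line, the optimum is the weighted median (not the mean). Total weight W = 255; half-weight = 127.5.
Sort by position and accumulate weight:
  mile 11 (Zone III, w=55) → cum 55
  mile 20 (Zone V, w=30) → cum 85
  mile 27 (Zone I, w=10) → cum 95
  mile 48 (Zone II, w=60) → cum 155  ≥ 127.5 → median here
  mile 50 (Zone IV, w=100) → cum 255
Optimal location: mile 48.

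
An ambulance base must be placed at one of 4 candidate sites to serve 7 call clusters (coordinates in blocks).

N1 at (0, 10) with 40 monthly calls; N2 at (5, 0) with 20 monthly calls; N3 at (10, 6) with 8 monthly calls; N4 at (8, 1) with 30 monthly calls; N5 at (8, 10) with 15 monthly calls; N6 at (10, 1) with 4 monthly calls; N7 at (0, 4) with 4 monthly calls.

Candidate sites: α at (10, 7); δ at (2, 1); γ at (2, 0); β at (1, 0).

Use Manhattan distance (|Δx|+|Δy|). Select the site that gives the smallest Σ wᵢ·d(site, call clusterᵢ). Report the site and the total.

δ, total 1081 blocks

Total weighted distance at each candidate:
  α (10, 7): total = 1159
  δ (2, 1): total = 1081
  γ (2, 0): total = 1162
  β (1, 0): total = 1195
Minimum is at δ with total 1081 blocks.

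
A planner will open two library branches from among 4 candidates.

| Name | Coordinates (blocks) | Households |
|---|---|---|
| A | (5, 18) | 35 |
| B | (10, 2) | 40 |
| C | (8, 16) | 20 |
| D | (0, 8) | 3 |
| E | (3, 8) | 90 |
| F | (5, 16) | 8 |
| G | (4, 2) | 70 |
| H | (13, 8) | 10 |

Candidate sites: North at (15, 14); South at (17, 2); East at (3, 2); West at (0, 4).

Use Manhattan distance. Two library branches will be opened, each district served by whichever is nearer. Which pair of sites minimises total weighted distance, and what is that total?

{North, East}, total 1763

Evaluate every pair (each demand assigned to the nearer of the two):
  {North, East}: total = 1763
  {South, East}: total = 2155
  {East, West}: total = 2200
  {North, West}: total = 2388
  {South, West}: total = 2643
  {North, South}: total = 3719
Best pair: {North, East} with total 1763.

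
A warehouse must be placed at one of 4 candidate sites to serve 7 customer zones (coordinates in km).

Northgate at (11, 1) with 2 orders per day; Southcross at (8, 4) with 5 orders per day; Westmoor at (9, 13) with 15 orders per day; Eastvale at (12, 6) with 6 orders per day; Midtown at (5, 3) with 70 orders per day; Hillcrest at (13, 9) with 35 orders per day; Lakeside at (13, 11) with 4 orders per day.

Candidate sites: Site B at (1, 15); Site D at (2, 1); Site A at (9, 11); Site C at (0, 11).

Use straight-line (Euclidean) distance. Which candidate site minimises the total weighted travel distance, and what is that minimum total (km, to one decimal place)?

Total weighted distance at each candidate:
  Site B (1, 15): total = 1714.2
  Site D (2, 1): total = 1114.9
  Site A (9, 11): total = 919.4
  Site C (0, 11): total = 1471.9
Minimum is at Site A with total 919.4 km.

Site A, total 919.4 km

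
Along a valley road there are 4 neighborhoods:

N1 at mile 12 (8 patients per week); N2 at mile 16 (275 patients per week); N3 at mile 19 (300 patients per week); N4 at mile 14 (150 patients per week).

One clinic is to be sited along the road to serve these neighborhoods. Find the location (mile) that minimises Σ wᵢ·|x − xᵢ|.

x = 16

For a sum of weighted absolute distances on a line, the optimum is the weighted median (not the mean). Total weight W = 733; half-weight = 366.5.
Sort by position and accumulate weight:
  mile 12 (N1, w=8) → cum 8
  mile 14 (N4, w=150) → cum 158
  mile 16 (N2, w=275) → cum 433  ≥ 366.5 → median here
  mile 19 (N3, w=300) → cum 733
Optimal location: mile 16.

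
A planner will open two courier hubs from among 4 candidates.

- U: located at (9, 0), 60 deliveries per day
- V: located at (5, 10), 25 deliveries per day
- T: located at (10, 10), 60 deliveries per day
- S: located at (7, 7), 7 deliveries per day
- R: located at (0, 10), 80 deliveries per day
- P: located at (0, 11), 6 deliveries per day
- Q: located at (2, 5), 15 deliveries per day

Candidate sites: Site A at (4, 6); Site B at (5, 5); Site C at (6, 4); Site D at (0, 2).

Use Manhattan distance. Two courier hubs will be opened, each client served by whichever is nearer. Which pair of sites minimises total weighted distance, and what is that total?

{Site A, Site C}, total 1912

Evaluate every pair (each demand assigned to the nearer of the two):
  {Site A, Site C}: total = 1912
  {Site C, Site D}: total = 1992
  {Site A, Site B}: total = 2032
  {Site B, Site D}: total = 2032
  {Site B, Site C}: total = 2084
  {Site A, Site D}: total = 2152
Best pair: {Site A, Site C} with total 1912.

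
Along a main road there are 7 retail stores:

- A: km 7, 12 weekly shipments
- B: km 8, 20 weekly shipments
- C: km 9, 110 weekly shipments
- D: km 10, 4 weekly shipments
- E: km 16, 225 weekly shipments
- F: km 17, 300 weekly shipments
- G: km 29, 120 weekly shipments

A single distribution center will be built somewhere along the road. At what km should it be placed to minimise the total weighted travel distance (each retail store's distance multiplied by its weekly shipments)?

x = 17

For a sum of weighted absolute distances on a line, the optimum is the weighted median (not the mean). Total weight W = 791; half-weight = 395.5.
Sort by position and accumulate weight:
  km 7 (A, w=12) → cum 12
  km 8 (B, w=20) → cum 32
  km 9 (C, w=110) → cum 142
  km 10 (D, w=4) → cum 146
  km 16 (E, w=225) → cum 371
  km 17 (F, w=300) → cum 671  ≥ 395.5 → median here
  km 29 (G, w=120) → cum 791
Optimal location: km 17.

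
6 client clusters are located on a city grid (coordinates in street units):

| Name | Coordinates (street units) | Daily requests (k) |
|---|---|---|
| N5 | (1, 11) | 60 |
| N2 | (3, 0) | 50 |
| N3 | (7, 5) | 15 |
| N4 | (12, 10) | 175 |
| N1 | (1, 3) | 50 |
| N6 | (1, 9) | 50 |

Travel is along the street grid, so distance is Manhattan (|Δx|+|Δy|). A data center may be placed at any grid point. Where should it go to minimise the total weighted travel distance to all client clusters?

Manhattan distance separates: Σwᵢ(|x−xᵢ|+|y−yᵢ|) = Σwᵢ|x−xᵢ| + Σwᵢ|y−yᵢ|, so x and y are optimised independently as 1-D weighted medians.
Total weight W = 400; half = 200.
x-coordinate, sorted with cumulative weight:
  x=1 (N5, w=60) cum 60
  x=1 (N1, w=50) cum 110
  x=1 (N6, w=50) cum 160
  x=3 (N2, w=50) cum 210  ← median
  x=7 (N3, w=15) cum 225
  x=12 (N4, w=175) cum 400
⇒ x* = 3
y-coordinate, sorted with cumulative weight:
  y=0 (N2, w=50) cum 50
  y=3 (N1, w=50) cum 100
  y=5 (N3, w=15) cum 115
  y=9 (N6, w=50) cum 165
  y=10 (N4, w=175) cum 340  ← median
  y=11 (N5, w=60) cum 400
⇒ y* = 10

(3, 10)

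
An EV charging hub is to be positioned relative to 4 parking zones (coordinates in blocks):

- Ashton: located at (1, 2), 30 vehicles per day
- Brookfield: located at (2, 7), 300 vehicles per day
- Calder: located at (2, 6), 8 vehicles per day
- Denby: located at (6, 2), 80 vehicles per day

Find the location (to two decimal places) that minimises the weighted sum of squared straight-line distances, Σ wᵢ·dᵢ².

(2.69, 5.67)

The minimiser of Σwᵢ‖p−pᵢ‖² is the weighted centroid p* = (Σwᵢpᵢ)/(Σwᵢ).
Σwᵢ = 418.
Σwᵢxᵢ = 30·1 + 300·2 + 8·2 + 80·6 = 1126.
Σwᵢyᵢ = 30·2 + 300·7 + 8·6 + 80·2 = 2368.
x* = 1126/418 = 2.69, y* = 2368/418 = 5.67.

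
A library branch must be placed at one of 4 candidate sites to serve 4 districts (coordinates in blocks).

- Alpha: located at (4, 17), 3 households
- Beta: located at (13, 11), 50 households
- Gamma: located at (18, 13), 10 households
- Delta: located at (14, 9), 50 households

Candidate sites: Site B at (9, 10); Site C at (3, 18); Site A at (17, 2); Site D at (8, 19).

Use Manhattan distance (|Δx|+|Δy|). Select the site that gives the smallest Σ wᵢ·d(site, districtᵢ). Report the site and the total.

Total weighted distance at each candidate:
  Site B (9, 10): total = 706
  Site C (3, 18): total = 2056
  Site A (17, 2): total = 1354
  Site D (8, 19): total = 1628
Minimum is at Site B with total 706 blocks.

Site B, total 706 blocks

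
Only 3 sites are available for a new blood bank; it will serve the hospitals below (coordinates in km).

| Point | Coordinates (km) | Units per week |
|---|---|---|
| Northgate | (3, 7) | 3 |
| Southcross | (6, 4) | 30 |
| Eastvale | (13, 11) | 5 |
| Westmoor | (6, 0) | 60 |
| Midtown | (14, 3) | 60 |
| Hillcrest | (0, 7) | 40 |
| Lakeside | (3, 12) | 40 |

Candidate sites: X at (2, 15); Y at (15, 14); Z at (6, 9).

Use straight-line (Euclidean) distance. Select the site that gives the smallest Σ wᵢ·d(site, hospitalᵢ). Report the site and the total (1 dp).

Z, total 1759.9 km

Total weighted distance at each candidate:
  X (2, 15): total = 2839.9
  Y (15, 14): total = 3273.4
  Z (6, 9): total = 1759.9
Minimum is at Z with total 1759.9 km.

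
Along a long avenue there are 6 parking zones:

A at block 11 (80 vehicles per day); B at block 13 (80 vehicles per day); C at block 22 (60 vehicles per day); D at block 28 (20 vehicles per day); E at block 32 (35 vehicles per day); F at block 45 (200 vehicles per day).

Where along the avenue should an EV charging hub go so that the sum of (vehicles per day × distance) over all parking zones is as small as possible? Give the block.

For a sum of weighted absolute distances on a line, the optimum is the weighted median (not the mean). Total weight W = 475; half-weight = 237.5.
Sort by position and accumulate weight:
  block 11 (A, w=80) → cum 80
  block 13 (B, w=80) → cum 160
  block 22 (C, w=60) → cum 220
  block 28 (D, w=20) → cum 240  ≥ 237.5 → median here
  block 32 (E, w=35) → cum 275
  block 45 (F, w=200) → cum 475
Optimal location: block 28.

x = 28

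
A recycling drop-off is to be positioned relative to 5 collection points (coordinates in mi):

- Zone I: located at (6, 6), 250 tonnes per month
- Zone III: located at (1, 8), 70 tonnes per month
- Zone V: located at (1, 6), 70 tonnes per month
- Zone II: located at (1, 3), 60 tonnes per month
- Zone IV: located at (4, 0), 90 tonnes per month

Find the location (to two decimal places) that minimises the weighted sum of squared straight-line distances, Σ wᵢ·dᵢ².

The minimiser of Σwᵢ‖p−pᵢ‖² is the weighted centroid p* = (Σwᵢpᵢ)/(Σwᵢ).
Σwᵢ = 540.
Σwᵢxᵢ = 250·6 + 70·1 + 70·1 + 60·1 + 90·4 = 2060.
Σwᵢyᵢ = 250·6 + 70·8 + 70·6 + 60·3 + 90·0 = 2660.
x* = 2060/540 = 3.81, y* = 2660/540 = 4.93.

(3.81, 4.93)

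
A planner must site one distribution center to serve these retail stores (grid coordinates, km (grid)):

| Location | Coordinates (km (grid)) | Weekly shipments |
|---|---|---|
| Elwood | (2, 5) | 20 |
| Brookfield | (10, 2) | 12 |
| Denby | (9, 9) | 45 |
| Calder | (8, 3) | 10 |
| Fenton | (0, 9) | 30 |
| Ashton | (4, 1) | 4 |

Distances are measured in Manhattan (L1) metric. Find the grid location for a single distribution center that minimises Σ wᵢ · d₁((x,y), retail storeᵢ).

(8, 9)

Manhattan distance separates: Σwᵢ(|x−xᵢ|+|y−yᵢ|) = Σwᵢ|x−xᵢ| + Σwᵢ|y−yᵢ|, so x and y are optimised independently as 1-D weighted medians.
Total weight W = 121; half = 60.5.
x-coordinate, sorted with cumulative weight:
  x=0 (Fenton, w=30) cum 30
  x=2 (Elwood, w=20) cum 50
  x=4 (Ashton, w=4) cum 54
  x=8 (Calder, w=10) cum 64  ← median
  x=9 (Denby, w=45) cum 109
  x=10 (Brookfield, w=12) cum 121
⇒ x* = 8
y-coordinate, sorted with cumulative weight:
  y=1 (Ashton, w=4) cum 4
  y=2 (Brookfield, w=12) cum 16
  y=3 (Calder, w=10) cum 26
  y=5 (Elwood, w=20) cum 46
  y=9 (Denby, w=45) cum 91  ← median
  y=9 (Fenton, w=30) cum 121
⇒ y* = 9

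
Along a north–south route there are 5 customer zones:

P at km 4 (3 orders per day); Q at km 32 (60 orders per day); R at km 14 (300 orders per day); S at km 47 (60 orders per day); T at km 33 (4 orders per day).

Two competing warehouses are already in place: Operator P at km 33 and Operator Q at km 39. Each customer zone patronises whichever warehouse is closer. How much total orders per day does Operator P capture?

367

The indifferent point is the midpoint (33+39)/2 = 36; customer zones left of it (closer to Operator P at 33) go to Operator P, those right go to Operator Q.
  P at 4 (w=3) → Operator P
  R at 14 (w=300) → Operator P
  Q at 32 (w=60) → Operator P
  T at 33 (w=4) → Operator P
  S at 47 (w=60) → Operator Q
Operator P captures 367; Operator Q captures 60.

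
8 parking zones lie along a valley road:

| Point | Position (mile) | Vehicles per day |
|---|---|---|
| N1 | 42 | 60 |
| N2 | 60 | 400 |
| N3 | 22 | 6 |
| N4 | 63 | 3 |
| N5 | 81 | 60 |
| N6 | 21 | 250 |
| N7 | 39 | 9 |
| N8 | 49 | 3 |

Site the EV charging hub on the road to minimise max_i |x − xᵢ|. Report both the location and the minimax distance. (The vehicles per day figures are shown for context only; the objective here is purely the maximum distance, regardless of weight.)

The 1-center on a line is the midpoint of the two extreme points: leftmost at 21, rightmost at 81.
Optimal location = (21 + 81)/2 = 51; maximum distance = (81 − 21)/2 = 30.

location 51, max distance 30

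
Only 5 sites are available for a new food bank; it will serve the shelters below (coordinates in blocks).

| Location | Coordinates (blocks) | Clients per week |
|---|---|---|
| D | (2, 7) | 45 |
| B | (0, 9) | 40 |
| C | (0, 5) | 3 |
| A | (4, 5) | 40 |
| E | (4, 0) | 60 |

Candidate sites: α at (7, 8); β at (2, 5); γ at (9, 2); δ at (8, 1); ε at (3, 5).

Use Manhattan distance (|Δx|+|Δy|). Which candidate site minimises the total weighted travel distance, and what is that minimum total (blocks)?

Total weighted distance at each candidate:
  α (7, 8): total = 1520
  β (2, 5): total = 836
  γ (9, 2): total = 1956
  δ (8, 1): total = 1836
  ε (3, 5): total = 824
Minimum is at ε with total 824 blocks.

ε, total 824 blocks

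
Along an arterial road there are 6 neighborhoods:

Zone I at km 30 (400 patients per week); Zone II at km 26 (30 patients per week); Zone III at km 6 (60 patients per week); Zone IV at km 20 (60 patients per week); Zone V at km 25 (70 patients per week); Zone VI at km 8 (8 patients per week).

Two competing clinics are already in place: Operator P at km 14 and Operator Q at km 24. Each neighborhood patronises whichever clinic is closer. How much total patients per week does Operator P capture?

The indifferent point is the midpoint (14+24)/2 = 19; neighborhoods left of it (closer to Operator P at 14) go to Operator P, those right go to Operator Q.
  Zone III at 6 (w=60) → Operator P
  Zone VI at 8 (w=8) → Operator P
  Zone IV at 20 (w=60) → Operator Q
  Zone V at 25 (w=70) → Operator Q
  Zone II at 26 (w=30) → Operator Q
  Zone I at 30 (w=400) → Operator Q
Operator P captures 68; Operator Q captures 560.

68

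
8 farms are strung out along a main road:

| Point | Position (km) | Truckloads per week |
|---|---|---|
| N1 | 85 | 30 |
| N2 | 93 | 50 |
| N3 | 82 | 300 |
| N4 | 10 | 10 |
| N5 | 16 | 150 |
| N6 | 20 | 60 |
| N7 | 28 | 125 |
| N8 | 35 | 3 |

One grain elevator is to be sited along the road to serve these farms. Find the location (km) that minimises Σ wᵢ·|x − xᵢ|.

x = 82

For a sum of weighted absolute distances on a line, the optimum is the weighted median (not the mean). Total weight W = 728; half-weight = 364.
Sort by position and accumulate weight:
  km 10 (N4, w=10) → cum 10
  km 16 (N5, w=150) → cum 160
  km 20 (N6, w=60) → cum 220
  km 28 (N7, w=125) → cum 345
  km 35 (N8, w=3) → cum 348
  km 82 (N3, w=300) → cum 648  ≥ 364 → median here
  km 85 (N1, w=30) → cum 678
  km 93 (N2, w=50) → cum 728
Optimal location: km 82.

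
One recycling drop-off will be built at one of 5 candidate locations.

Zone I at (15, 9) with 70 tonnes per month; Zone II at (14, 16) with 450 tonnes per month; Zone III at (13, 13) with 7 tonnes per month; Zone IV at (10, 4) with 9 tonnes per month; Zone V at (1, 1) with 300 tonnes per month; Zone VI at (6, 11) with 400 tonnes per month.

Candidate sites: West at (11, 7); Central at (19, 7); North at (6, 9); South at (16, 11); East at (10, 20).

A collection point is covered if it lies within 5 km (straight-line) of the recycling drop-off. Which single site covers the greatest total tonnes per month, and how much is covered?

North, covering 400

Coverage radius r = 5 km; a point is covered iff (Δx)²+(Δy)² ≤ 5² = 25.
  West (11, 7): covers {Zone I, Zone IV} → 79
  Central (19, 7): covers {Zone I} → 70
  North (6, 9): covers {Zone VI} → 400
  South (16, 11): covers {Zone I, Zone III} → 77
  East (10, 20): covers {none} → 0
Maximum coverage at North: 400 tonnes per month.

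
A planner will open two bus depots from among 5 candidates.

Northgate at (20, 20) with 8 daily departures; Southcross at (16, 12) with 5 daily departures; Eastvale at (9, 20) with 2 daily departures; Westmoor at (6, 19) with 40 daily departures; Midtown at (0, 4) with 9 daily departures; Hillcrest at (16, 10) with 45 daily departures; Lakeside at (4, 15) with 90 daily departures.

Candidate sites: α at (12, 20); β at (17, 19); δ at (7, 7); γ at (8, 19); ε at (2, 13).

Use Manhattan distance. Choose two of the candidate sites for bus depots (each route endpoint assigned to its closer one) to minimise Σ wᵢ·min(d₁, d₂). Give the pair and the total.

{β, ε}, total 1399

Evaluate every pair (each demand assigned to the nearer of the two):
  {β, ε}: total = 1399
  {γ, ε}: total = 1487
  {α, ε}: total = 1499
  {β, γ}: total = 1533
  {δ, γ}: total = 1608
  {δ, ε}: total = 1688
  {α, γ}: total = 1765
  {α, δ}: total = 2030
  {β, δ}: total = 2060
  {α, β}: total = 2230
Best pair: {β, ε} with total 1399.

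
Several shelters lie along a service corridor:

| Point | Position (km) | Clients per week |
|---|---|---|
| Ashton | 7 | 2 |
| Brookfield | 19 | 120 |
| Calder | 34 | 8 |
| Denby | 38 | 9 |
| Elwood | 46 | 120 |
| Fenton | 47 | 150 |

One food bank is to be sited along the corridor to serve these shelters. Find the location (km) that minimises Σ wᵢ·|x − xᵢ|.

x = 46

For a sum of weighted absolute distances on a line, the optimum is the weighted median (not the mean). Total weight W = 409; half-weight = 204.5.
Sort by position and accumulate weight:
  km 7 (Ashton, w=2) → cum 2
  km 19 (Brookfield, w=120) → cum 122
  km 34 (Calder, w=8) → cum 130
  km 38 (Denby, w=9) → cum 139
  km 46 (Elwood, w=120) → cum 259  ≥ 204.5 → median here
  km 47 (Fenton, w=150) → cum 409
Optimal location: km 46.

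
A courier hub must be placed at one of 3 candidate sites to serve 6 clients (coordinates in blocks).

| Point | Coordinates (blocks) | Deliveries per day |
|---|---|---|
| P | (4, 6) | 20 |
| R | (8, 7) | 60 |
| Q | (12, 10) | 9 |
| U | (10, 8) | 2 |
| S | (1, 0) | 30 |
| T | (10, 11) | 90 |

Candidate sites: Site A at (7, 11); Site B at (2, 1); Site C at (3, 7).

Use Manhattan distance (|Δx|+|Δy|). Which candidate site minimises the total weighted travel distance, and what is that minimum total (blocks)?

Total weighted distance at each candidate:
  Site A (7, 11): total = 1306
  Site B (2, 1): total = 2741
  Site C (3, 7): total = 1724
Minimum is at Site A with total 1306 blocks.

Site A, total 1306 blocks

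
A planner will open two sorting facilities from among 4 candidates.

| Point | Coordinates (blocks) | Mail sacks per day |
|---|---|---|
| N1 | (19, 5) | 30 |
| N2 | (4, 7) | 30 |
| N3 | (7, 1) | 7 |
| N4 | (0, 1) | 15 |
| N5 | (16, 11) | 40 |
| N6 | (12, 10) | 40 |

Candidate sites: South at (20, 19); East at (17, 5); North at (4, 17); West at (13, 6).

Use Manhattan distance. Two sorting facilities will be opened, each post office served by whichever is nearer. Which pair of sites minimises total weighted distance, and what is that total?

Evaluate every pair (each demand assigned to the nearer of the two):
  {East, West}: total = 1187
  {South, West}: total = 1377
  {North, West}: total = 1377
  {East, North}: total = 1438
  {South, East}: total = 1603
  {South, North}: total = 2263
Best pair: {East, West} with total 1187.

{East, West}, total 1187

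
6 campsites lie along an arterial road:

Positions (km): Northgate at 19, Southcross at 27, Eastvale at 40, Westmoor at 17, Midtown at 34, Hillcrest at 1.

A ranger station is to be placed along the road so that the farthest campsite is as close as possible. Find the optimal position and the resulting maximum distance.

location 20.5, max distance 19.5

The 1-center on a line is the midpoint of the two extreme points: leftmost at 1, rightmost at 40.
Optimal location = (1 + 40)/2 = 20.5; maximum distance = (40 − 1)/2 = 19.5.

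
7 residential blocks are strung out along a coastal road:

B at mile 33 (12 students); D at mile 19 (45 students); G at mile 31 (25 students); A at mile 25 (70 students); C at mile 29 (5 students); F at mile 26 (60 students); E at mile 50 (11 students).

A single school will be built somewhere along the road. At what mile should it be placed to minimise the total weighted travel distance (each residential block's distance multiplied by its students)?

For a sum of weighted absolute distances on a line, the optimum is the weighted median (not the mean). Total weight W = 228; half-weight = 114.
Sort by position and accumulate weight:
  mile 19 (D, w=45) → cum 45
  mile 25 (A, w=70) → cum 115  ≥ 114 → median here
  mile 26 (F, w=60) → cum 175
  mile 29 (C, w=5) → cum 180
  mile 31 (G, w=25) → cum 205
  mile 33 (B, w=12) → cum 217
  mile 50 (E, w=11) → cum 228
Optimal location: mile 25.

x = 25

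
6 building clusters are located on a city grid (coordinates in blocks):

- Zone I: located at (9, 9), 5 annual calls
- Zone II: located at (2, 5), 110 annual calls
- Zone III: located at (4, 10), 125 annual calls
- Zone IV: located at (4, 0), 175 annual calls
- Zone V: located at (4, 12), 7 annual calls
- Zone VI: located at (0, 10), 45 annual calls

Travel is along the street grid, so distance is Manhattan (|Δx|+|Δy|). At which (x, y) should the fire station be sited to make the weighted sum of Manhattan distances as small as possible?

(4, 5)

Manhattan distance separates: Σwᵢ(|x−xᵢ|+|y−yᵢ|) = Σwᵢ|x−xᵢ| + Σwᵢ|y−yᵢ|, so x and y are optimised independently as 1-D weighted medians.
Total weight W = 467; half = 233.5.
x-coordinate, sorted with cumulative weight:
  x=0 (Zone VI, w=45) cum 45
  x=2 (Zone II, w=110) cum 155
  x=4 (Zone III, w=125) cum 280  ← median
  x=4 (Zone IV, w=175) cum 455
  x=4 (Zone V, w=7) cum 462
  x=9 (Zone I, w=5) cum 467
⇒ x* = 4
y-coordinate, sorted with cumulative weight:
  y=0 (Zone IV, w=175) cum 175
  y=5 (Zone II, w=110) cum 285  ← median
  y=9 (Zone I, w=5) cum 290
  y=10 (Zone III, w=125) cum 415
  y=10 (Zone VI, w=45) cum 460
  y=12 (Zone V, w=7) cum 467
⇒ y* = 5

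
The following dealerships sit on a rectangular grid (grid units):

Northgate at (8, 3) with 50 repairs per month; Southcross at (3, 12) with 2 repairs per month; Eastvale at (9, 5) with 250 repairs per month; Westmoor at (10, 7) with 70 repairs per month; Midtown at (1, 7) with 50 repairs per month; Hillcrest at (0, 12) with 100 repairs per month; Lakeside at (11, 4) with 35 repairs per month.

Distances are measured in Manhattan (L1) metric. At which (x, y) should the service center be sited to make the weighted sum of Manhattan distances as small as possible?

Manhattan distance separates: Σwᵢ(|x−xᵢ|+|y−yᵢ|) = Σwᵢ|x−xᵢ| + Σwᵢ|y−yᵢ|, so x and y are optimised independently as 1-D weighted medians.
Total weight W = 557; half = 278.5.
x-coordinate, sorted with cumulative weight:
  x=0 (Hillcrest, w=100) cum 100
  x=1 (Midtown, w=50) cum 150
  x=3 (Southcross, w=2) cum 152
  x=8 (Northgate, w=50) cum 202
  x=9 (Eastvale, w=250) cum 452  ← median
  x=10 (Westmoor, w=70) cum 522
  x=11 (Lakeside, w=35) cum 557
⇒ x* = 9
y-coordinate, sorted with cumulative weight:
  y=3 (Northgate, w=50) cum 50
  y=4 (Lakeside, w=35) cum 85
  y=5 (Eastvale, w=250) cum 335  ← median
  y=7 (Westmoor, w=70) cum 405
  y=7 (Midtown, w=50) cum 455
  y=12 (Southcross, w=2) cum 457
  y=12 (Hillcrest, w=100) cum 557
⇒ y* = 5

(9, 5)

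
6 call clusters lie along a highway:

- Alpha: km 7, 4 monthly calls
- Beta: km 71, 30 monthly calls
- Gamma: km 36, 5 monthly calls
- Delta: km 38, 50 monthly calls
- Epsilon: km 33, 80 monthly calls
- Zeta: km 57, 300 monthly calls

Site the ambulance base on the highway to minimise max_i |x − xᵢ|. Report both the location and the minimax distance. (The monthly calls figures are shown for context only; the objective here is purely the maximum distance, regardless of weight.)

The 1-center on a line is the midpoint of the two extreme points: leftmost at 7, rightmost at 71.
Optimal location = (7 + 71)/2 = 39; maximum distance = (71 − 7)/2 = 32.

location 39, max distance 32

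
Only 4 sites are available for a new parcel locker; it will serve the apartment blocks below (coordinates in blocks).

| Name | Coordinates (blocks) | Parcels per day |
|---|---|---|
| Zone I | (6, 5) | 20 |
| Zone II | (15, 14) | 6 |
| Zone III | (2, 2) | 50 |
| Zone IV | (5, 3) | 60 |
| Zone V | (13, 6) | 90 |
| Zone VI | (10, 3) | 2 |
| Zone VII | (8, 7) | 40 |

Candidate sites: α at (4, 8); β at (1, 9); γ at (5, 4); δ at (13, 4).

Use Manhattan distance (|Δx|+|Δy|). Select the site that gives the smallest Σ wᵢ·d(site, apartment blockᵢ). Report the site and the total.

Total weighted distance at each candidate:
  α (4, 8): total = 2174
  β (1, 9): total = 3034
  γ (5, 4): total = 1622
  δ (13, 4): total = 1930
Minimum is at γ with total 1622 blocks.

γ, total 1622 blocks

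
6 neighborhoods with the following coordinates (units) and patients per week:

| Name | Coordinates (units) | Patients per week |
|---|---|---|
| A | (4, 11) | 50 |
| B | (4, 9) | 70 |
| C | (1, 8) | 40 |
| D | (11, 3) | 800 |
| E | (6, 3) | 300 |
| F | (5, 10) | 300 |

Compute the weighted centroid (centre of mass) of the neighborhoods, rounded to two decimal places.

(8.09, 5.00)

The minimiser of Σwᵢ‖p−pᵢ‖² is the weighted centroid p* = (Σwᵢpᵢ)/(Σwᵢ).
Σwᵢ = 1560.
Σwᵢxᵢ = 50·4 + 70·4 + 40·1 + 800·11 + 300·6 + 300·5 = 12620.
Σwᵢyᵢ = 50·11 + 70·9 + 40·8 + 800·3 + 300·3 + 300·10 = 7800.
x* = 12620/1560 = 8.09, y* = 7800/1560 = 5.00.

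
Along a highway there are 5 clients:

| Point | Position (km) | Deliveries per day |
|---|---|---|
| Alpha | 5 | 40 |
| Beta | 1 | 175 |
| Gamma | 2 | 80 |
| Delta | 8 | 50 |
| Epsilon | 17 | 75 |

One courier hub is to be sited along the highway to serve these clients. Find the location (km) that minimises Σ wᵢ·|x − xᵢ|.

For a sum of weighted absolute distances on a line, the optimum is the weighted median (not the mean). Total weight W = 420; half-weight = 210.
Sort by position and accumulate weight:
  km 1 (Beta, w=175) → cum 175
  km 2 (Gamma, w=80) → cum 255  ≥ 210 → median here
  km 5 (Alpha, w=40) → cum 295
  km 8 (Delta, w=50) → cum 345
  km 17 (Epsilon, w=75) → cum 420
Optimal location: km 2.

x = 2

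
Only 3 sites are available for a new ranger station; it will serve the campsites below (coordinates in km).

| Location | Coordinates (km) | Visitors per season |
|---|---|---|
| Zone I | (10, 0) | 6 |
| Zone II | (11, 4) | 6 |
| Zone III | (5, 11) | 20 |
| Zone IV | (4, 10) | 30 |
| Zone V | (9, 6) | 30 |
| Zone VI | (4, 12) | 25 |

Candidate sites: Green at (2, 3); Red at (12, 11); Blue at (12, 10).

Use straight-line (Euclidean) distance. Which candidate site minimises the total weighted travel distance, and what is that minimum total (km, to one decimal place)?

Total weighted distance at each candidate:
  Green (2, 3): total = 953.8
  Red (12, 11): total = 867.9
  Blue (12, 10): total = 835.3
Minimum is at Blue with total 835.3 km.

Blue, total 835.3 km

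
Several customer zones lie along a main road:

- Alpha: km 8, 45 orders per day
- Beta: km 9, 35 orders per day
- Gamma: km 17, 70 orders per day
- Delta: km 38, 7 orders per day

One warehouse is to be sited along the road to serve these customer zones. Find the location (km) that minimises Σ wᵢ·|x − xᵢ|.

x = 9

For a sum of weighted absolute distances on a line, the optimum is the weighted median (not the mean). Total weight W = 157; half-weight = 78.5.
Sort by position and accumulate weight:
  km 8 (Alpha, w=45) → cum 45
  km 9 (Beta, w=35) → cum 80  ≥ 78.5 → median here
  km 17 (Gamma, w=70) → cum 150
  km 38 (Delta, w=7) → cum 157
Optimal location: km 9.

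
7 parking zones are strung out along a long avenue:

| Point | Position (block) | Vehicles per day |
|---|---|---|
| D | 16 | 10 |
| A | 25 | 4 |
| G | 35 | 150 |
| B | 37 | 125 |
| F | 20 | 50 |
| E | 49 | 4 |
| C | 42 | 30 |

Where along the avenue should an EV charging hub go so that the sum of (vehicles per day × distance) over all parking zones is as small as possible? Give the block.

For a sum of weighted absolute distances on a line, the optimum is the weighted median (not the mean). Total weight W = 373; half-weight = 186.5.
Sort by position and accumulate weight:
  block 16 (D, w=10) → cum 10
  block 20 (F, w=50) → cum 60
  block 25 (A, w=4) → cum 64
  block 35 (G, w=150) → cum 214  ≥ 186.5 → median here
  block 37 (B, w=125) → cum 339
  block 42 (C, w=30) → cum 369
  block 49 (E, w=4) → cum 373
Optimal location: block 35.

x = 35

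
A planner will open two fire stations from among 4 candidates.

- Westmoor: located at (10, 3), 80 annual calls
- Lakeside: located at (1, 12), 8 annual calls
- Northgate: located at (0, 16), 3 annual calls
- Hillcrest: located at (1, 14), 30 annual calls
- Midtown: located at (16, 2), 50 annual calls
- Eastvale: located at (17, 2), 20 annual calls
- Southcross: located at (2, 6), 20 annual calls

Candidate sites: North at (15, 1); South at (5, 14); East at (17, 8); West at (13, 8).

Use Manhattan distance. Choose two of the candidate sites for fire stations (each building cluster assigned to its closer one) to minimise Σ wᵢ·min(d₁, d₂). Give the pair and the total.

{North, South}, total 1129

Evaluate every pair (each demand assigned to the nearer of the two):
  {North, South}: total = 1129
  {South, West}: total = 1699
  {North, West}: total = 1711
  {South, East}: total = 1839
  {North, East}: total = 1955
  {East, West}: total = 2101
Best pair: {North, South} with total 1129.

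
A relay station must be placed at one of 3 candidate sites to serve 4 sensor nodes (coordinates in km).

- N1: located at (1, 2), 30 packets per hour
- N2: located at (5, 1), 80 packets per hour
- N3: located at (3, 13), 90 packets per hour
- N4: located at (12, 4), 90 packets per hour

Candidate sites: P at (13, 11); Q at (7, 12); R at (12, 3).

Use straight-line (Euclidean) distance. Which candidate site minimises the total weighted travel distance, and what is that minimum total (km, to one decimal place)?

R, total 2214.6 km

Total weighted distance at each candidate:
  P (13, 11): total = 3028.7
  Q (7, 12): total = 2464.4
  R (12, 3): total = 2214.6
Minimum is at R with total 2214.6 km.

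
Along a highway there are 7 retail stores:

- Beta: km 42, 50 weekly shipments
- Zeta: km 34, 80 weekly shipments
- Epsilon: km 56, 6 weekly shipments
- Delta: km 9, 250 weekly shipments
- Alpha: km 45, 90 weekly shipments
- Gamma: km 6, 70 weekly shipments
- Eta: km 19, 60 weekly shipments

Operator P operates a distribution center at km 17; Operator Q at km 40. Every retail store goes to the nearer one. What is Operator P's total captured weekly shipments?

380

The indifferent point is the midpoint (17+40)/2 = 28.5; retail stores left of it (closer to Operator P at 17) go to Operator P, those right go to Operator Q.
  Gamma at 6 (w=70) → Operator P
  Delta at 9 (w=250) → Operator P
  Eta at 19 (w=60) → Operator P
  Zeta at 34 (w=80) → Operator Q
  Beta at 42 (w=50) → Operator Q
  Alpha at 45 (w=90) → Operator Q
  Epsilon at 56 (w=6) → Operator Q
Operator P captures 380; Operator Q captures 226.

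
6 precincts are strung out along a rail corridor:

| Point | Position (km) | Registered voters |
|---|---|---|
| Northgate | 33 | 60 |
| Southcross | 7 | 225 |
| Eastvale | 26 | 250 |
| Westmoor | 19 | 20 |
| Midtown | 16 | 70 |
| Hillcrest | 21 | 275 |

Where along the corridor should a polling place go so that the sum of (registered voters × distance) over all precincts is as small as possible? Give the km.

x = 21

For a sum of weighted absolute distances on a line, the optimum is the weighted median (not the mean). Total weight W = 900; half-weight = 450.
Sort by position and accumulate weight:
  km 7 (Southcross, w=225) → cum 225
  km 16 (Midtown, w=70) → cum 295
  km 19 (Westmoor, w=20) → cum 315
  km 21 (Hillcrest, w=275) → cum 590  ≥ 450 → median here
  km 26 (Eastvale, w=250) → cum 840
  km 33 (Northgate, w=60) → cum 900
Optimal location: km 21.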